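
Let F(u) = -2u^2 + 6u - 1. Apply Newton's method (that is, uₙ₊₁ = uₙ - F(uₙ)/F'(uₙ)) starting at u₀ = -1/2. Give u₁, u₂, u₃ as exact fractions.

u₁ = 1/16, u₂ = 127/736, u₃ = 254719/1438144

F'(u) = -4u + 6.
F(-1/2) = -9/2, F'(-1/2) = 8, so u₁ = (-1/2) - (-9/2)/8 = 1/16.
F(1/16) = -81/128, F'(1/16) = 23/4, so u₂ = (1/16) - (-81/128)/(23/4) = 127/736.
F(127/736) = -6561/270848, F'(127/736) = 977/184, so u₃ = (127/736) - (-6561/270848)/(977/184) = 254719/1438144.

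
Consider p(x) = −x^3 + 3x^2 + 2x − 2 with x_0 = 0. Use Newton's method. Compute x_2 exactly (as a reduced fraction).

p'(x) = −3x^2 + 6x + 2.
p(0) = −2, p'(0) = 2, so x_1 = 0 − (−2)/2 = 1.
p(1) = 2, p'(1) = 5, so x_2 = 1 − 2/5 = 3/5.

3/5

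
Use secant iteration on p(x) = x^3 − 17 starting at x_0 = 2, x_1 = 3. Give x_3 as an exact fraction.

p(2) = −9, p(3) = 10. x_2 = 3 − 10·(3 − 2)/(10 − (−9)) = 47/19.
p(3) = 10, p(47/19) = −12780/6859. x_3 = (47/19) − (−12780/6859)·((47/19) − 3)/((−12780/6859) − 10) = 20801/8137.

20801/8137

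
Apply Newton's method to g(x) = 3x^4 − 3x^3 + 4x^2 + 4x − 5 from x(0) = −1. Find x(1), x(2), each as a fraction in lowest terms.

x(1) = −24/25, x(2) = −8452709/8824700

g'(x) = 12x^3 − 9x^2 + 8x + 4.
g(−1) = 1, g'(−1) = −25, so x(1) = (−1) − 1/(−25) = −24/25.
g(−24/25) = 19003/390625, g'(−24/25) = −352988/15625, so x(2) = (−24/25) − (19003/390625)/(−352988/15625) = −8452709/8824700.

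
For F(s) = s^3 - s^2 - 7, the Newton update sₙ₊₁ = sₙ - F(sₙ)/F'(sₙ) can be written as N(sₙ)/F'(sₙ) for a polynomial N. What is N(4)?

F'(s) = 3s^2 - 2s.
N(s) = s·F'(s) - F(s) = s·(3s^2 - 2s) - (s^3 - s^2 - 7) = 2s^3 - s^2 + 7.
N(4) = 119.

119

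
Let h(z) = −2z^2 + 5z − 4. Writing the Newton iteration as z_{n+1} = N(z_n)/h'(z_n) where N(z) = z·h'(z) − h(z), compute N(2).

−4

h'(z) = −4z + 5.
N(z) = z·h'(z) − h(z) = z·(−4z + 5) − (−2z^2 + 5z − 4) = −2z^2 + 4.
N(2) = −4.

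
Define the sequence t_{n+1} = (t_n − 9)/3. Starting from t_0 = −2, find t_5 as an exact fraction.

t_1 = ((−2) − 9)/3 = −11/3.
t_2 = ((−11/3) − 9)/3 = −38/9.
t_3 = ((−38/9) − 9)/3 = −119/27.
t_4 = ((−119/27) − 9)/3 = −362/81.
t_5 = ((−362/81) − 9)/3 = −1091/243.

−1091/243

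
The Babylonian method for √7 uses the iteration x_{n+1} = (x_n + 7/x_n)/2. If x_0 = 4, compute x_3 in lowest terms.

x_1 = (4 + 7/4)/2 = 23/8.
x_2 = (23/8 + 7/(23/8))/2 = 977/368.
x_3 = (977/368 + 7/(977/368))/2 = 1902497/719072.

1902497/719072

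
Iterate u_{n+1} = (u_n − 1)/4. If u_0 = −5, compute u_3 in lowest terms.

−13/32

u_1 = ((−5) − 1)/4 = −3/2.
u_2 = ((−3/2) − 1)/4 = −5/8.
u_3 = ((−5/8) − 1)/4 = −13/32.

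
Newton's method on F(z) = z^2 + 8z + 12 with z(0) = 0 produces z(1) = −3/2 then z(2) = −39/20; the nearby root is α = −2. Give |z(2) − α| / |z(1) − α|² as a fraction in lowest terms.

1/5

z(1) − α = −3/2 − (−2) = −3/2 + 2 = 1/2, so |z(1) − α| = 1/2.
z(2) − α = −39/20 − (−2) = −39/20 + 2 = 1/20, so |z(2) − α| = 1/20.
|z(1) − α|² = 1/4.
Ratio = (1/20) / (1/4) = 1/5.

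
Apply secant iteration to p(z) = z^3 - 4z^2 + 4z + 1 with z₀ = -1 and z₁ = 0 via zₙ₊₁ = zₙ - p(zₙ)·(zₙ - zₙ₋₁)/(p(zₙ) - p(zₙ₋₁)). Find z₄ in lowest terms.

p(-1) = -8, p(0) = 1. z₂ = 0 - 1·(0 - (-1))/(1 - (-8)) = -1/9.
p(0) = 1, p(-1/9) = 368/729. z₃ = (-1/9) - (368/729)·((-1/9) - 0)/((368/729) - 1) = -81/361.
p(-1/9) = 368/729, p(-81/361) = -5183648/47045881. z₄ = (-81/361) - (-5183648/47045881)·((-81/361) - (-1/9))/((-5183648/47045881) - (368/729)) = -11696967/57314575.

-11696967/57314575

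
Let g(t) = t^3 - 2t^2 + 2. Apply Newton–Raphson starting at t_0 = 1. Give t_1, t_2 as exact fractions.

t_1 = 2, t_2 = 3/2

g'(t) = 3t^2 - 4t.
g(1) = 1, g'(1) = -1, so t_1 = 1 - 1/(-1) = 2.
g(2) = 2, g'(2) = 4, so t_2 = 2 - 2/4 = 3/2.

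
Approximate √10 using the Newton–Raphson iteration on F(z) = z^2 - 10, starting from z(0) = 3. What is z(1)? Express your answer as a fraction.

19/6

F'(z) = 2z.
F(3) = -1, F'(3) = 6, so z(1) = 3 - (-1)/6 = 19/6.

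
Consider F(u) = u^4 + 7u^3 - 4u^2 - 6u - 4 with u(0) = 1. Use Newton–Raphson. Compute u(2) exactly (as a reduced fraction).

925853/681659

F'(u) = 4u^3 + 21u^2 - 8u - 6.
F(1) = -6, F'(1) = 11, so u(1) = 1 - (-6)/11 = 17/11.
F(17/11) = 127620/14641, F'(17/11) = 61969/1331, so u(2) = (17/11) - (127620/14641)/(61969/1331) = 925853/681659.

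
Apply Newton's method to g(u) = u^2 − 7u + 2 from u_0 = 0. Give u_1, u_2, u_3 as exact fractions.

g'(u) = 2u − 7.
g(0) = 2, g'(0) = −7, so u_1 = 0 − 2/(−7) = 2/7.
g(2/7) = 4/49, g'(2/7) = −45/7, so u_2 = (2/7) − (4/49)/(−45/7) = 94/315.
g(94/315) = 16/99225, g'(94/315) = −2017/315, so u_3 = (94/315) − (16/99225)/(−2017/315) = 189614/635355.

u_1 = 2/7, u_2 = 94/315, u_3 = 189614/635355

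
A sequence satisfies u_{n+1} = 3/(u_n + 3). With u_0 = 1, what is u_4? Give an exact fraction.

19/24

u_1 = 3/(1 + 3) = 3/4.
u_2 = 3/(3/4 + 3) = 4/5.
u_3 = 3/(4/5 + 3) = 15/19.
u_4 = 3/(15/19 + 3) = 19/24.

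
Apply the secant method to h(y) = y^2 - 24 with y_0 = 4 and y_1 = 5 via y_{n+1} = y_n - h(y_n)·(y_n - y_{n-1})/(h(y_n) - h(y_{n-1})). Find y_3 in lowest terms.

h(4) = -8, h(5) = 1. y_2 = 5 - 1·(5 - 4)/(1 - (-8)) = 44/9.
h(5) = 1, h(44/9) = -8/81. y_3 = (44/9) - (-8/81)·((44/9) - 5)/((-8/81) - 1) = 436/89.

436/89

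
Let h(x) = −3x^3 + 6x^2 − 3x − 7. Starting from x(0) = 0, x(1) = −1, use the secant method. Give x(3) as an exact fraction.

−637/877

h(0) = −7, h(−1) = 5. x(2) = (−1) − 5·((−1) − 0)/(5 − (−7)) = −7/12.
h(−1) = 5, h(−7/12) = −1505/576. x(3) = (−7/12) − (−1505/576)·((−7/12) − (−1))/((−1505/576) − 5) = −637/877.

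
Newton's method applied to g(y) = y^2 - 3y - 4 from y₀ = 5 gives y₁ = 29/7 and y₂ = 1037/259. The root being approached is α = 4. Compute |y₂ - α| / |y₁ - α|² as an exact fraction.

7/37

y₁ - α = 29/7 - 4 = 1/7, so |y₁ - α| = 1/7.
y₂ - α = 1037/259 - 4 = 1/259, so |y₂ - α| = 1/259.
|y₁ - α|² = 1/49.
Ratio = (1/259) / (1/49) = 7/37.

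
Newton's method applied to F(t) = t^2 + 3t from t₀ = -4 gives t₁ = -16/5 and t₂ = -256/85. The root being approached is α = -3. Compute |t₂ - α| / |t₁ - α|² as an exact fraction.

5/17

t₁ - α = -16/5 - (-3) = -16/5 + 3 = -1/5, so |t₁ - α| = 1/5.
t₂ - α = -256/85 - (-3) = -256/85 + 3 = -1/85, so |t₂ - α| = 1/85.
|t₁ - α|² = 1/25.
Ratio = (1/85) / (1/25) = 5/17.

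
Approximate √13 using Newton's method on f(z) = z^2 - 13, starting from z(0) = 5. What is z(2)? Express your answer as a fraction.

f'(z) = 2z.
f(5) = 12, f'(5) = 10, so z(1) = 5 - 12/10 = 19/5.
f(19/5) = 36/25, f'(19/5) = 38/5, so z(2) = (19/5) - (36/25)/(38/5) = 343/95.

343/95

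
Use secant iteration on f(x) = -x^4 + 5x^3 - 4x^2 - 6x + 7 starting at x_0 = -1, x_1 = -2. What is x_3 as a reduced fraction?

f(-1) = 3, f(-2) = -53. x_2 = (-2) - (-53)·((-2) - (-1))/((-53) - 3) = -59/56.
f(-2) = -53, f(-59/56) = 17720391/9834496. x_3 = (-59/56) - (17720391/9834496)·((-59/56) - (-2))/((17720391/9834496) - (-53)) = -11030038/10168843.

-11030038/10168843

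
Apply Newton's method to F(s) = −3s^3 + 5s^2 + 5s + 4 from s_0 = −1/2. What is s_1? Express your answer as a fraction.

8/9

F'(s) = −9s^2 + 10s + 5.
F(−1/2) = 25/8, F'(−1/2) = −9/4, so s_1 = (−1/2) − (25/8)/(−9/4) = 8/9.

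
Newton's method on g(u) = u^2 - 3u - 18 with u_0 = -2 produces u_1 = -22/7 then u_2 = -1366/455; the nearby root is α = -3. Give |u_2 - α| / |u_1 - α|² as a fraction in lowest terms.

7/65

u_1 - α = -22/7 - (-3) = -22/7 + 3 = -1/7, so |u_1 - α| = 1/7.
u_2 - α = -1366/455 - (-3) = -1366/455 + 3 = -1/455, so |u_2 - α| = 1/455.
|u_1 - α|² = 1/49.
Ratio = (1/455) / (1/49) = 7/65.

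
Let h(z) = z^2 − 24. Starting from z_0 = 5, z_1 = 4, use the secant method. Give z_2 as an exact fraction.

44/9

h(5) = 1, h(4) = −8. z_2 = 4 − (−8)·(4 − 5)/((−8) − 1) = 44/9.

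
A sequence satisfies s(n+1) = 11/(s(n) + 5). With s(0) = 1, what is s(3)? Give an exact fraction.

451/271

s(1) = 11/(1 + 5) = 11/6.
s(2) = 11/(11/6 + 5) = 66/41.
s(3) = 11/(66/41 + 5) = 451/271.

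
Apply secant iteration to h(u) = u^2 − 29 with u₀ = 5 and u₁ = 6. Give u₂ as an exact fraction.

h(5) = −4, h(6) = 7. u₂ = 6 − 7·(6 − 5)/(7 − (−4)) = 59/11.

59/11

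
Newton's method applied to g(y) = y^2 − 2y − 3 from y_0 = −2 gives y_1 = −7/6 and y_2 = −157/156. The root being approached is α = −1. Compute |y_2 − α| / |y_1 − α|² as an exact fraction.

3/13

y_1 − α = −7/6 − (−1) = −7/6 + 1 = −1/6, so |y_1 − α| = 1/6.
y_2 − α = −157/156 − (−1) = −157/156 + 1 = −1/156, so |y_2 − α| = 1/156.
|y_1 − α|² = 1/36.
Ratio = (1/156) / (1/36) = 3/13.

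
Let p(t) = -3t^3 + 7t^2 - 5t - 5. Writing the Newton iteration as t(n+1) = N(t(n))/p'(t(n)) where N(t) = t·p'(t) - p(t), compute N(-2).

p'(t) = -9t^2 + 14t - 5.
N(t) = t·p'(t) - p(t) = t·(-9t^2 + 14t - 5) - (-3t^3 + 7t^2 - 5t - 5) = -6t^3 + 7t^2 + 5.
N(-2) = 81.

81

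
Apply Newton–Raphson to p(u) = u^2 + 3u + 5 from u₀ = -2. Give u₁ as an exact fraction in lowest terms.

p'(u) = 2u + 3.
p(-2) = 3, p'(-2) = -1, so u₁ = (-2) - 3/(-1) = 1.

1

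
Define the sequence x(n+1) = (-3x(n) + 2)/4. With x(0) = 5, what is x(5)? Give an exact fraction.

x(1) = (-3·5 + 2)/4 = -13/4.
x(2) = (-3·(-13/4) + 2)/4 = 47/16.
x(3) = (-3·(47/16) + 2)/4 = -109/64.
x(4) = (-3·(-109/64) + 2)/4 = 455/256.
x(5) = (-3·(455/256) + 2)/4 = -853/1024.

-853/1024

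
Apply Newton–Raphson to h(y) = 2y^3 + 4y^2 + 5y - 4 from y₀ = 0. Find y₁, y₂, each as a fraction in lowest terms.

h'(y) = 6y^2 + 8y + 5.
h(0) = -4, h'(0) = 5, so y₁ = 0 - (-4)/5 = 4/5.
h(4/5) = 448/125, h'(4/5) = 381/25, so y₂ = (4/5) - (448/125)/(381/25) = 1076/1905.

y₁ = 4/5, y₂ = 1076/1905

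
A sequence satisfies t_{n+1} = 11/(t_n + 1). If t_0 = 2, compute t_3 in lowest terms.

t_1 = 11/(2 + 1) = 11/3.
t_2 = 11/(11/3 + 1) = 33/14.
t_3 = 11/(33/14 + 1) = 154/47.

154/47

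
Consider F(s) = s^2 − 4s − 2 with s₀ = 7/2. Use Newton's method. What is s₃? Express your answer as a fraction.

F'(s) = 2s − 4.
F(7/2) = −15/4, F'(7/2) = 3, so s₁ = (7/2) − (−15/4)/3 = 19/4.
F(19/4) = 25/16, F'(19/4) = 11/2, so s₂ = (19/4) − (25/16)/(11/2) = 393/88.
F(393/88) = 625/7744, F'(393/88) = 217/44, so s₃ = (393/88) − (625/7744)/(217/44) = 169937/38192.

169937/38192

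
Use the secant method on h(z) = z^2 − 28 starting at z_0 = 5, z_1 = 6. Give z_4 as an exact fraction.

h(5) = −3, h(6) = 8. z_2 = 6 − 8·(6 − 5)/(8 − (−3)) = 58/11.
h(6) = 8, h(58/11) = −24/121. z_3 = (58/11) − (−24/121)·((58/11) − 6)/((−24/121) − 8) = 164/31.
h(58/11) = −24/121, h(164/31) = −12/961. z_4 = (164/31) − (−12/961)·((164/31) − (58/11))/((−12/961) − (−24/121)) = 9530/1801.

9530/1801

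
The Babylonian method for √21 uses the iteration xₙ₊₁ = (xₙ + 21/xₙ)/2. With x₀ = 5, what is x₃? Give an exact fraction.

x₁ = (5 + 21/5)/2 = 23/5.
x₂ = (23/5 + 21/(23/5))/2 = 527/115.
x₃ = (527/115 + 21/(527/115))/2 = 277727/60605.

277727/60605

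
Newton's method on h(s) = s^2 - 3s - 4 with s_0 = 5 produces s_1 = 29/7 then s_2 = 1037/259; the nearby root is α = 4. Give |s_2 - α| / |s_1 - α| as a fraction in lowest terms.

s_1 - α = 29/7 - 4 = 1/7, so |s_1 - α| = 1/7.
s_2 - α = 1037/259 - 4 = 1/259, so |s_2 - α| = 1/259.
Ratio = (1/259) / (1/7) = 1/37.

1/37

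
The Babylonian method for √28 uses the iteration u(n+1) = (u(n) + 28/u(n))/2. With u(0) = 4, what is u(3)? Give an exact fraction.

108497/20504

u(1) = (4 + 28/4)/2 = 11/2.
u(2) = (11/2 + 28/(11/2))/2 = 233/44.
u(3) = (233/44 + 28/(233/44))/2 = 108497/20504.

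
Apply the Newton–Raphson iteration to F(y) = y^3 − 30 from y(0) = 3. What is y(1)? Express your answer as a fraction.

F'(y) = 3y^2.
F(3) = −3, F'(3) = 27, so y(1) = 3 − (−3)/27 = 28/9.

28/9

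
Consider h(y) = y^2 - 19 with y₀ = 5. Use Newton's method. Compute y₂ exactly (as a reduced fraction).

959/220

h'(y) = 2y.
h(5) = 6, h'(5) = 10, so y₁ = 5 - 6/10 = 22/5.
h(22/5) = 9/25, h'(22/5) = 44/5, so y₂ = (22/5) - (9/25)/(44/5) = 959/220.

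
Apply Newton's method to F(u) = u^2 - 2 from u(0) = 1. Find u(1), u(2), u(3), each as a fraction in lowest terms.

F'(u) = 2u.
F(1) = -1, F'(1) = 2, so u(1) = 1 - (-1)/2 = 3/2.
F(3/2) = 1/4, F'(3/2) = 3, so u(2) = (3/2) - (1/4)/3 = 17/12.
F(17/12) = 1/144, F'(17/12) = 17/6, so u(3) = (17/12) - (1/144)/(17/6) = 577/408.

u(1) = 3/2, u(2) = 17/12, u(3) = 577/408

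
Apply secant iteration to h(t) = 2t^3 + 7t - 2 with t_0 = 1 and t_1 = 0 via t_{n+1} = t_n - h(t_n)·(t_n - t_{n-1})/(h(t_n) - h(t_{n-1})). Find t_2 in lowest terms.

h(1) = 7, h(0) = -2. t_2 = 0 - (-2)·(0 - 1)/((-2) - 7) = 2/9.

2/9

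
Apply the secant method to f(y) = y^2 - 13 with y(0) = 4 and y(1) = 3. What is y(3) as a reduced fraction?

83/23

f(4) = 3, f(3) = -4. y(2) = 3 - (-4)·(3 - 4)/((-4) - 3) = 25/7.
f(3) = -4, f(25/7) = -12/49. y(3) = (25/7) - (-12/49)·((25/7) - 3)/((-12/49) - (-4)) = 83/23.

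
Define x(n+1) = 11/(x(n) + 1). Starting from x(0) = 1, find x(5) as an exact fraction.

x(1) = 11/(1 + 1) = 11/2.
x(2) = 11/(11/2 + 1) = 22/13.
x(3) = 11/(22/13 + 1) = 143/35.
x(4) = 11/(143/35 + 1) = 385/178.
x(5) = 11/(385/178 + 1) = 1958/563.

1958/563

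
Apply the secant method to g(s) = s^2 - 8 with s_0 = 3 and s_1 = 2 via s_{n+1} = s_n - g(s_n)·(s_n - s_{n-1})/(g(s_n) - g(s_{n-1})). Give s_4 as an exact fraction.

g(3) = 1, g(2) = -4. s_2 = 2 - (-4)·(2 - 3)/((-4) - 1) = 14/5.
g(2) = -4, g(14/5) = -4/25. s_3 = (14/5) - (-4/25)·((14/5) - 2)/((-4/25) - (-4)) = 17/6.
g(14/5) = -4/25, g(17/6) = 1/36. s_4 = (17/6) - (1/36)·((17/6) - (14/5))/((1/36) - (-4/25)) = 478/169.

478/169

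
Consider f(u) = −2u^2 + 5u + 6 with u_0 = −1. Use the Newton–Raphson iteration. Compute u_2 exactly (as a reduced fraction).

−614/693

f'(u) = −4u + 5.
f(−1) = −1, f'(−1) = 9, so u_1 = (−1) − (−1)/9 = −8/9.
f(−8/9) = −2/81, f'(−8/9) = 77/9, so u_2 = (−8/9) − (−2/81)/(77/9) = −614/693.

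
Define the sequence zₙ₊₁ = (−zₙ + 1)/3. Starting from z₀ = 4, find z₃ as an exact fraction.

z₁ = (−4 + 1)/3 = −1.
z₂ = (−(−1) + 1)/3 = 2/3.
z₃ = (−(2/3) + 1)/3 = 1/9.

1/9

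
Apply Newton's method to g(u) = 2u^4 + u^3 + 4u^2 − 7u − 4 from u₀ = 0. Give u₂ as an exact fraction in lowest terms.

−2676/5803

g'(u) = 8u^3 + 3u^2 + 8u − 7.
g(0) = −4, g'(0) = −7, so u₁ = 0 − (−4)/(−7) = −4/7.
g(−4/7) = 3200/2401, g'(−4/7) = −4145/343, so u₂ = (−4/7) − (3200/2401)/(−4145/343) = −2676/5803.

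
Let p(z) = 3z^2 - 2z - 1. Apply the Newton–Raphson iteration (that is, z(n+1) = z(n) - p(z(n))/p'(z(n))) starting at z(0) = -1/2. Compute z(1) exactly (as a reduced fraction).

-7/20

p'(z) = 6z - 2.
p(-1/2) = 3/4, p'(-1/2) = -5, so z(1) = (-1/2) - (3/4)/(-5) = -7/20.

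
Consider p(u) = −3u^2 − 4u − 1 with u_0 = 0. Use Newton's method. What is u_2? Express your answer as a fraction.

−13/40

p'(u) = −6u − 4.
p(0) = −1, p'(0) = −4, so u_1 = 0 − (−1)/(−4) = −1/4.
p(−1/4) = −3/16, p'(−1/4) = −5/2, so u_2 = (−1/4) − (−3/16)/(−5/2) = −13/40.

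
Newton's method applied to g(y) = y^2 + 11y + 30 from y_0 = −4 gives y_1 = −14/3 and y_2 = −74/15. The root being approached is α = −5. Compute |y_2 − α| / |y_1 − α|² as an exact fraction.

3/5

y_1 − α = −14/3 − (−5) = −14/3 + 5 = 1/3, so |y_1 − α| = 1/3.
y_2 − α = −74/15 − (−5) = −74/15 + 5 = 1/15, so |y_2 − α| = 1/15.
|y_1 − α|² = 1/9.
Ratio = (1/15) / (1/9) = 3/5.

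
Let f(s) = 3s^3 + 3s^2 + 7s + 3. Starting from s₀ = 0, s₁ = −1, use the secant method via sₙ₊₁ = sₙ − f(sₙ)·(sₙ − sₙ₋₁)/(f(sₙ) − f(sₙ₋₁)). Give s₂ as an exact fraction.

f(0) = 3, f(−1) = −4. s₂ = (−1) − (−4)·((−1) − 0)/((−4) − 3) = −3/7.

−3/7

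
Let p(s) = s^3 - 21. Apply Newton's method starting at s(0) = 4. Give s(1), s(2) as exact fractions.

s(1) = 149/48, s(2) = 4469165/1598472

p'(s) = 3s^2.
p(4) = 43, p'(4) = 48, so s(1) = 4 - 43/48 = 149/48.
p(149/48) = 985517/110592, p'(149/48) = 22201/768, so s(2) = (149/48) - (985517/110592)/(22201/768) = 4469165/1598472.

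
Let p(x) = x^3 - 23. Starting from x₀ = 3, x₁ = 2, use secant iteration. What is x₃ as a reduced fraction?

5983/2089

p(3) = 4, p(2) = -15. x₂ = 2 - (-15)·(2 - 3)/((-15) - 4) = 53/19.
p(2) = -15, p(53/19) = -8880/6859. x₃ = (53/19) - (-8880/6859)·((53/19) - 2)/((-8880/6859) - (-15)) = 5983/2089.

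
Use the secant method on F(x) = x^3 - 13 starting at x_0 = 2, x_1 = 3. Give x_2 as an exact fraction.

43/19

F(2) = -5, F(3) = 14. x_2 = 3 - 14·(3 - 2)/(14 - (-5)) = 43/19.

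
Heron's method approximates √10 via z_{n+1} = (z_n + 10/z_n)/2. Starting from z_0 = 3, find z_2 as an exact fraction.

z_1 = (3 + 10/3)/2 = 19/6.
z_2 = (19/6 + 10/(19/6))/2 = 721/228.

721/228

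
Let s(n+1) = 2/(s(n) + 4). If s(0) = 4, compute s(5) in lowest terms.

169/376

s(1) = 2/(4 + 4) = 1/4.
s(2) = 2/(1/4 + 4) = 8/17.
s(3) = 2/(8/17 + 4) = 17/38.
s(4) = 2/(17/38 + 4) = 76/169.
s(5) = 2/(76/169 + 4) = 169/376.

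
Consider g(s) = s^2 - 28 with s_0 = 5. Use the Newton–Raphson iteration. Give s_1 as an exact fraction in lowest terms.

53/10

g'(s) = 2s.
g(5) = -3, g'(5) = 10, so s_1 = 5 - (-3)/10 = 53/10.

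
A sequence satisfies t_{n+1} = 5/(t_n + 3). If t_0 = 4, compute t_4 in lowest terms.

t_1 = 5/(4 + 3) = 5/7.
t_2 = 5/(5/7 + 3) = 35/26.
t_3 = 5/(35/26 + 3) = 130/113.
t_4 = 5/(130/113 + 3) = 565/469.

565/469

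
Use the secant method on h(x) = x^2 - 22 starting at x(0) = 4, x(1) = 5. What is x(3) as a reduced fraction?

h(4) = -6, h(5) = 3. x(2) = 5 - 3·(5 - 4)/(3 - (-6)) = 14/3.
h(5) = 3, h(14/3) = -2/9. x(3) = (14/3) - (-2/9)·((14/3) - 5)/((-2/9) - 3) = 136/29.

136/29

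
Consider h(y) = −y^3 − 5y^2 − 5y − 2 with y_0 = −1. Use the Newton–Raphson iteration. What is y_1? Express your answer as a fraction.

h'(y) = −3y^2 − 10y − 5.
h(−1) = −1, h'(−1) = 2, so y_1 = (−1) − (−1)/2 = −1/2.

−1/2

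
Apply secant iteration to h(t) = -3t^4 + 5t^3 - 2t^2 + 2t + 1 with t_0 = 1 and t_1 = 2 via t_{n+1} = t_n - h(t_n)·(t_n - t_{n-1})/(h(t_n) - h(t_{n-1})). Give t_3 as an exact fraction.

h(1) = 3, h(2) = -11. t_2 = 2 - (-11)·(2 - 1)/((-11) - 3) = 17/14.
h(2) = -11, h(17/14) = 111771/38416. t_3 = (17/14) - (111771/38416)·((17/14) - 2)/((111771/38416) - (-11)) = 66970/48577.

66970/48577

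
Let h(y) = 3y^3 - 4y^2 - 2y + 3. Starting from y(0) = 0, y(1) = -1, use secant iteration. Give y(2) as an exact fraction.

h(0) = 3, h(-1) = -2. y(2) = (-1) - (-2)·((-1) - 0)/((-2) - 3) = -3/5.

-3/5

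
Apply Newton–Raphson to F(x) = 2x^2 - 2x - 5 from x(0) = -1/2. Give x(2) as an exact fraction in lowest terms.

F'(x) = 4x - 2.
F(-1/2) = -7/2, F'(-1/2) = -4, so x(1) = (-1/2) - (-7/2)/(-4) = -11/8.
F(-11/8) = 49/32, F'(-11/8) = -15/2, so x(2) = (-11/8) - (49/32)/(-15/2) = -281/240.

-281/240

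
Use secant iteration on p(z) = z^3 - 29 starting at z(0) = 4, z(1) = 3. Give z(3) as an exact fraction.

p(4) = 35, p(3) = -2. z(2) = 3 - (-2)·(3 - 4)/((-2) - 35) = 113/37.
p(3) = -2, p(113/37) = -26040/50653. z(3) = (113/37) - (-26040/50653)·((113/37) - 3)/((-26040/50653) - (-2)) = 115637/37633.

115637/37633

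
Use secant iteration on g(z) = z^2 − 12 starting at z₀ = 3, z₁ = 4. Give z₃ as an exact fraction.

45/13

g(3) = −3, g(4) = 4. z₂ = 4 − 4·(4 − 3)/(4 − (−3)) = 24/7.
g(4) = 4, g(24/7) = −12/49. z₃ = (24/7) − (−12/49)·((24/7) − 4)/((−12/49) − 4) = 45/13.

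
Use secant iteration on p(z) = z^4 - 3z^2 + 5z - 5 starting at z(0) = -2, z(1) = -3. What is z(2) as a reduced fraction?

-101/45

p(-2) = -11, p(-3) = 34. z(2) = (-3) - 34·((-3) - (-2))/(34 - (-11)) = -101/45.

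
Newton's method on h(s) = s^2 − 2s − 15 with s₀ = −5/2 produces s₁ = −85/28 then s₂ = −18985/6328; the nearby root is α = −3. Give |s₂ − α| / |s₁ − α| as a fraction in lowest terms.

s₁ − α = −85/28 − (−3) = −85/28 + 3 = −1/28, so |s₁ − α| = 1/28.
s₂ − α = −18985/6328 − (−3) = −18985/6328 + 3 = −1/6328, so |s₂ − α| = 1/6328.
Ratio = (1/6328) / (1/28) = 1/226.

1/226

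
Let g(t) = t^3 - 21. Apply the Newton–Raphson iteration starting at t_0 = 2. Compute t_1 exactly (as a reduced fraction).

37/12

g'(t) = 3t^2.
g(2) = -13, g'(2) = 12, so t_1 = 2 - (-13)/12 = 37/12.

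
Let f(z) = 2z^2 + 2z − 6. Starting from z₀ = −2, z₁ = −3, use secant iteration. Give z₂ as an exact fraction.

f(−2) = −2, f(−3) = 6. z₂ = (−3) − 6·((−3) − (−2))/(6 − (−2)) = −9/4.

−9/4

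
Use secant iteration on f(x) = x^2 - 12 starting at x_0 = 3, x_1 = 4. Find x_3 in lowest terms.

f(3) = -3, f(4) = 4. x_2 = 4 - 4·(4 - 3)/(4 - (-3)) = 24/7.
f(4) = 4, f(24/7) = -12/49. x_3 = (24/7) - (-12/49)·((24/7) - 4)/((-12/49) - 4) = 45/13.

45/13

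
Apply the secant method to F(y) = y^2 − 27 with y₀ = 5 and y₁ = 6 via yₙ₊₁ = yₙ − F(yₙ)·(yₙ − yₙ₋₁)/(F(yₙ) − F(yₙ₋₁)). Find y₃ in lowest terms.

F(5) = −2, F(6) = 9. y₂ = 6 − 9·(6 − 5)/(9 − (−2)) = 57/11.
F(6) = 9, F(57/11) = −18/121. y₃ = (57/11) − (−18/121)·((57/11) − 6)/((−18/121) − 9) = 213/41.

213/41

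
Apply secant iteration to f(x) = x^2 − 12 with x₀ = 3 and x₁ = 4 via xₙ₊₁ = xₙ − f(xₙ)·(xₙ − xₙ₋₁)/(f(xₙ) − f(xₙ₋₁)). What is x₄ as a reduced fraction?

724/209

f(3) = −3, f(4) = 4. x₂ = 4 − 4·(4 − 3)/(4 − (−3)) = 24/7.
f(4) = 4, f(24/7) = −12/49. x₃ = (24/7) − (−12/49)·((24/7) − 4)/((−12/49) − 4) = 45/13.
f(24/7) = −12/49, f(45/13) = −3/169. x₄ = (45/13) − (−3/169)·((45/13) − (24/7))/((−3/169) − (−12/49)) = 724/209.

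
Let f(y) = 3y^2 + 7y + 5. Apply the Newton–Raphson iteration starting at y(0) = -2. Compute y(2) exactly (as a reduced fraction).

-22/35

f'(y) = 6y + 7.
f(-2) = 3, f'(-2) = -5, so y(1) = (-2) - 3/(-5) = -7/5.
f(-7/5) = 27/25, f'(-7/5) = -7/5, so y(2) = (-7/5) - (27/25)/(-7/5) = -22/35.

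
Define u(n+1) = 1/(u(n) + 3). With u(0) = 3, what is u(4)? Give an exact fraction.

u(1) = 1/(3 + 3) = 1/6.
u(2) = 1/(1/6 + 3) = 6/19.
u(3) = 1/(6/19 + 3) = 19/63.
u(4) = 1/(19/63 + 3) = 63/208.

63/208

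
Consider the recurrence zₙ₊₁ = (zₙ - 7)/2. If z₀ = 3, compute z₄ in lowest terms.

-51/8

z₁ = (3 - 7)/2 = -2.
z₂ = ((-2) - 7)/2 = -9/2.
z₃ = ((-9/2) - 7)/2 = -23/4.
z₄ = ((-23/4) - 7)/2 = -51/8.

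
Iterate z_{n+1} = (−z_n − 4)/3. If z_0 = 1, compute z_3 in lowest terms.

z_1 = (−1 − 4)/3 = −5/3.
z_2 = (−(−5/3) − 4)/3 = −7/9.
z_3 = (−(−7/9) − 4)/3 = −29/27.

−29/27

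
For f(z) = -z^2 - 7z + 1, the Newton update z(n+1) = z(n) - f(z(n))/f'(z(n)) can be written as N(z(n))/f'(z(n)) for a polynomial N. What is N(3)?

f'(z) = -2z - 7.
N(z) = z·f'(z) - f(z) = z·(-2z - 7) - (-z^2 - 7z + 1) = -z^2 - 1.
N(3) = -10.

-10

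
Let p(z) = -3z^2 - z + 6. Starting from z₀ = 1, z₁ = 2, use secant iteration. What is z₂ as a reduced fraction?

6/5

p(1) = 2, p(2) = -8. z₂ = 2 - (-8)·(2 - 1)/((-8) - 2) = 6/5.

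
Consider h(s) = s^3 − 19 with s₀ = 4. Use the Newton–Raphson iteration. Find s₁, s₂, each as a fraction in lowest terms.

h'(s) = 3s^2.
h(4) = 45, h'(4) = 48, so s₁ = 4 − 45/48 = 49/16.
h(49/16) = 39825/4096, h'(49/16) = 7203/256, so s₂ = (49/16) − (39825/4096)/(7203/256) = 52187/19208.

s₁ = 49/16, s₂ = 52187/19208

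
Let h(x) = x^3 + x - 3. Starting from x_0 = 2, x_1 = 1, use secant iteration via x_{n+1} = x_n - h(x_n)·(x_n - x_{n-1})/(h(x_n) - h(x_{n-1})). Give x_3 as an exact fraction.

345/281

h(2) = 7, h(1) = -1. x_2 = 1 - (-1)·(1 - 2)/((-1) - 7) = 9/8.
h(1) = -1, h(9/8) = -231/512. x_3 = (9/8) - (-231/512)·((9/8) - 1)/((-231/512) - (-1)) = 345/281.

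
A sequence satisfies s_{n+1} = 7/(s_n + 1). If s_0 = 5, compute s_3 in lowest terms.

s_1 = 7/(5 + 1) = 7/6.
s_2 = 7/(7/6 + 1) = 42/13.
s_3 = 7/(42/13 + 1) = 91/55.

91/55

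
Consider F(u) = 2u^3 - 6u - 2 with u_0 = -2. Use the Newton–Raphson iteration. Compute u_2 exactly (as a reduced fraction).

F'(u) = 6u^2 - 6.
F(-2) = -6, F'(-2) = 18, so u_1 = (-2) - (-6)/18 = -5/3.
F(-5/3) = -34/27, F'(-5/3) = 32/3, so u_2 = (-5/3) - (-34/27)/(32/3) = -223/144.

-223/144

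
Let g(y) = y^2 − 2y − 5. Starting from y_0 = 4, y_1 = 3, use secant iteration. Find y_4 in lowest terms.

g(4) = 3, g(3) = −2. y_2 = 3 − (−2)·(3 − 4)/((−2) − 3) = 17/5.
g(3) = −2, g(17/5) = −6/25. y_3 = (17/5) − (−6/25)·((17/5) − 3)/((−6/25) − (−2)) = 38/11.
g(17/5) = −6/25, g(38/11) = 3/121. y_4 = (38/11) − (3/121)·((38/11) − (17/5))/((3/121) − (−6/25)) = 307/89.

307/89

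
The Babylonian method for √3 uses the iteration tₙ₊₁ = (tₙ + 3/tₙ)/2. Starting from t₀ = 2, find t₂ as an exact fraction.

97/56

t₁ = (2 + 3/2)/2 = 7/4.
t₂ = (7/4 + 3/(7/4))/2 = 97/56.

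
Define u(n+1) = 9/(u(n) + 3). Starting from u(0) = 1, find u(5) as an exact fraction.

u(1) = 9/(1 + 3) = 9/4.
u(2) = 9/(9/4 + 3) = 12/7.
u(3) = 9/(12/7 + 3) = 21/11.
u(4) = 9/(21/11 + 3) = 11/6.
u(5) = 9/(11/6 + 3) = 54/29.

54/29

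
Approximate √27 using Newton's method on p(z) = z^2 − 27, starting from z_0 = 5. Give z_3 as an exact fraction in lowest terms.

p'(z) = 2z.
p(5) = −2, p'(5) = 10, so z_1 = 5 − (−2)/10 = 26/5.
p(26/5) = 1/25, p'(26/5) = 52/5, so z_2 = (26/5) − (1/25)/(52/5) = 1351/260.
p(1351/260) = 1/67600, p'(1351/260) = 1351/130, so z_3 = (1351/260) − (1/67600)/(1351/130) = 3650401/702520.

3650401/702520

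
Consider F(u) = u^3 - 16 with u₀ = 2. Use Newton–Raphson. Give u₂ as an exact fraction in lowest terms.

91/36

F'(u) = 3u^2.
F(2) = -8, F'(2) = 12, so u₁ = 2 - (-8)/12 = 8/3.
F(8/3) = 80/27, F'(8/3) = 64/3, so u₂ = (8/3) - (80/27)/(64/3) = 91/36.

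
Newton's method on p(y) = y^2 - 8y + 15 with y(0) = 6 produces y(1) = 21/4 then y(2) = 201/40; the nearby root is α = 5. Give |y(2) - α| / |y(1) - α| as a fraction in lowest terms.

y(1) - α = 21/4 - 5 = 1/4, so |y(1) - α| = 1/4.
y(2) - α = 201/40 - 5 = 1/40, so |y(2) - α| = 1/40.
Ratio = (1/40) / (1/4) = 1/10.

1/10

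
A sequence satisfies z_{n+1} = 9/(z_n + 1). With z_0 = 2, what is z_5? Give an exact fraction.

441/166

z_1 = 9/(2 + 1) = 3.
z_2 = 9/(3 + 1) = 9/4.
z_3 = 9/(9/4 + 1) = 36/13.
z_4 = 9/(36/13 + 1) = 117/49.
z_5 = 9/(117/49 + 1) = 441/166.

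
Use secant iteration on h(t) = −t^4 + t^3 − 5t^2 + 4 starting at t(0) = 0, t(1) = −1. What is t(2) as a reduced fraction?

−4/7

h(0) = 4, h(−1) = −3. t(2) = (−1) − (−3)·((−1) − 0)/((−3) − 4) = −4/7.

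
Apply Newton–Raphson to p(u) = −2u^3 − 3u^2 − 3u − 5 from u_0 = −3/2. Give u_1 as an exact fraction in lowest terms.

−47/30

p'(u) = −6u^2 − 6u − 3.
p(−3/2) = −1/2, p'(−3/2) = −15/2, so u_1 = (−3/2) − (−1/2)/(−15/2) = −47/30.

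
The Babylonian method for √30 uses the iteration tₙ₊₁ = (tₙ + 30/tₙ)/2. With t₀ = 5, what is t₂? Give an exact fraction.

241/44

t₁ = (5 + 30/5)/2 = 11/2.
t₂ = (11/2 + 30/(11/2))/2 = 241/44.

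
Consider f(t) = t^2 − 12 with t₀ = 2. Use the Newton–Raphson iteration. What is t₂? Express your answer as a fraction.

7/2

f'(t) = 2t.
f(2) = −8, f'(2) = 4, so t₁ = 2 − (−8)/4 = 4.
f(4) = 4, f'(4) = 8, so t₂ = 4 − 4/8 = 7/2.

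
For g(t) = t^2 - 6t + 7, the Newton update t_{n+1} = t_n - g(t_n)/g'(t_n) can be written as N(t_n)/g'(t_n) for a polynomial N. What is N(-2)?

g'(t) = 2t - 6.
N(t) = t·g'(t) - g(t) = t·(2t - 6) - (t^2 - 6t + 7) = t^2 - 7.
N(-2) = -3.

-3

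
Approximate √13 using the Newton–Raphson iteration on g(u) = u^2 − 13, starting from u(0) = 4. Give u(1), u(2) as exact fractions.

u(1) = 29/8, u(2) = 1673/464

g'(u) = 2u.
g(4) = 3, g'(4) = 8, so u(1) = 4 − 3/8 = 29/8.
g(29/8) = 9/64, g'(29/8) = 29/4, so u(2) = (29/8) − (9/64)/(29/4) = 1673/464.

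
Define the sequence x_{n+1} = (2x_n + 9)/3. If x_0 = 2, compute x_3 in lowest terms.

x_1 = (2·2 + 9)/3 = 13/3.
x_2 = (2·(13/3) + 9)/3 = 53/9.
x_3 = (2·(53/9) + 9)/3 = 187/27.

187/27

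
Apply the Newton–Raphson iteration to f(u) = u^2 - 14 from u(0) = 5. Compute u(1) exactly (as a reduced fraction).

f'(u) = 2u.
f(5) = 11, f'(5) = 10, so u(1) = 5 - 11/10 = 39/10.

39/10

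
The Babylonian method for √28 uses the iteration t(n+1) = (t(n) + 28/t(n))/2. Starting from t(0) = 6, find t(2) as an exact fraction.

t(1) = (6 + 28/6)/2 = 16/3.
t(2) = (16/3 + 28/(16/3))/2 = 127/24.

127/24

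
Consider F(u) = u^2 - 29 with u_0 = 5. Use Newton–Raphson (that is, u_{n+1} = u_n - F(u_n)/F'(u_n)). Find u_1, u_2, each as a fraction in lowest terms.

F'(u) = 2u.
F(5) = -4, F'(5) = 10, so u_1 = 5 - (-4)/10 = 27/5.
F(27/5) = 4/25, F'(27/5) = 54/5, so u_2 = (27/5) - (4/25)/(54/5) = 727/135.

u_1 = 27/5, u_2 = 727/135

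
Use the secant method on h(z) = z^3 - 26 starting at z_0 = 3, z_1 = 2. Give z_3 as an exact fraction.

h(3) = 1, h(2) = -18. z_2 = 2 - (-18)·(2 - 3)/((-18) - 1) = 56/19.
h(2) = -18, h(56/19) = -2718/6859. z_3 = (56/19) - (-2718/6859)·((56/19) - 2)/((-2718/6859) - (-18)) = 3319/1118.

3319/1118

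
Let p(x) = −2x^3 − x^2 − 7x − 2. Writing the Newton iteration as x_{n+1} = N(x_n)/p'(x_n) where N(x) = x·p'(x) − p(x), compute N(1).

p'(x) = −6x^2 − 2x − 7.
N(x) = x·p'(x) − p(x) = x·(−6x^2 − 2x − 7) − (−2x^3 − x^2 − 7x − 2) = −4x^3 − x^2 + 2.
N(1) = −3.

−3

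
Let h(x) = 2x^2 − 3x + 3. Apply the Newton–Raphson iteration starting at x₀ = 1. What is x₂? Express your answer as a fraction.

1/7

h'(x) = 4x − 3.
h(1) = 2, h'(1) = 1, so x₁ = 1 − 2/1 = −1.
h(−1) = 8, h'(−1) = −7, so x₂ = (−1) − 8/(−7) = 1/7.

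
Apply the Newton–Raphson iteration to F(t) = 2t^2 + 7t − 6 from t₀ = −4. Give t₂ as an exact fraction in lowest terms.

−3374/801

F'(t) = 4t + 7.
F(−4) = −2, F'(−4) = −9, so t₁ = (−4) − (−2)/(−9) = −38/9.
F(−38/9) = 8/81, F'(−38/9) = −89/9, so t₂ = (−38/9) − (8/81)/(−89/9) = −3374/801.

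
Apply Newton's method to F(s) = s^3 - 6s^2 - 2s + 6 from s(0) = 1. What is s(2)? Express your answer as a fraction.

F'(s) = 3s^2 - 12s - 2.
F(1) = -1, F'(1) = -11, so s(1) = 1 - (-1)/(-11) = 10/11.
F(10/11) = -34/1331, F'(10/11) = -1262/121, so s(2) = (10/11) - (-34/1331)/(-1262/121) = 6293/6941.

6293/6941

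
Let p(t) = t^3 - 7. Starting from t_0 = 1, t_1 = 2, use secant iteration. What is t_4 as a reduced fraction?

99535299/52030837

p(1) = -6, p(2) = 1. t_2 = 2 - 1·(2 - 1)/(1 - (-6)) = 13/7.
p(2) = 1, p(13/7) = -204/343. t_3 = (13/7) - (-204/343)·((13/7) - 2)/((-204/343) - 1) = 1045/547.
p(13/7) = -204/343, p(1045/547) = -4505136/163667323. t_4 = (1045/547) - (-4505136/163667323)·((1045/547) - (13/7))/((-4505136/163667323) - (-204/343)) = 99535299/52030837.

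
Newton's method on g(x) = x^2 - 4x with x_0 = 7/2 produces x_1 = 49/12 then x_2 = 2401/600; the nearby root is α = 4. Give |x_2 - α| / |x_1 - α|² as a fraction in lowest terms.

x_1 - α = 49/12 - 4 = 1/12, so |x_1 - α| = 1/12.
x_2 - α = 2401/600 - 4 = 1/600, so |x_2 - α| = 1/600.
|x_1 - α|² = 1/144.
Ratio = (1/600) / (1/144) = 6/25.

6/25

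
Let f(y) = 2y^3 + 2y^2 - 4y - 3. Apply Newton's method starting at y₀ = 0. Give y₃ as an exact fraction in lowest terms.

f'(y) = 6y^2 + 4y - 4.
f(0) = -3, f'(0) = -4, so y₁ = 0 - (-3)/(-4) = -3/4.
f(-3/4) = 9/32, f'(-3/4) = -29/8, so y₂ = (-3/4) - (9/32)/(-29/8) = -39/58.
f(-39/58) = -1377/97556, f'(-39/58) = -6689/1682, so y₃ = (-39/58) - (-1377/97556)/(-6689/1682) = -131124/193981.

-131124/193981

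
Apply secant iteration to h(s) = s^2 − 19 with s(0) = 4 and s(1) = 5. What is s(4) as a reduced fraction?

h(4) = −3, h(5) = 6. s(2) = 5 − 6·(5 − 4)/(6 − (−3)) = 13/3.
h(5) = 6, h(13/3) = −2/9. s(3) = (13/3) − (−2/9)·((13/3) − 5)/((−2/9) − 6) = 61/14.
h(13/3) = −2/9, h(61/14) = −3/196. s(4) = (61/14) − (−3/196)·((61/14) − (13/3))/((−3/196) − (−2/9)) = 1591/365.

1591/365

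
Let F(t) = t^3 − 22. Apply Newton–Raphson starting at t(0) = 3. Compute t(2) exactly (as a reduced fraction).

655489/233928

F'(t) = 3t^2.
F(3) = 5, F'(3) = 27, so t(1) = 3 − 5/27 = 76/27.
F(76/27) = 5950/19683, F'(76/27) = 5776/243, so t(2) = (76/27) − (5950/19683)/(5776/243) = 655489/233928.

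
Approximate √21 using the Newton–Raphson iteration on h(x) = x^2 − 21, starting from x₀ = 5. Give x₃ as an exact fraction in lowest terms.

h'(x) = 2x.
h(5) = 4, h'(5) = 10, so x₁ = 5 − 4/10 = 23/5.
h(23/5) = 4/25, h'(23/5) = 46/5, so x₂ = (23/5) − (4/25)/(46/5) = 527/115.
h(527/115) = 4/13225, h'(527/115) = 1054/115, so x₃ = (527/115) − (4/13225)/(1054/115) = 277727/60605.

277727/60605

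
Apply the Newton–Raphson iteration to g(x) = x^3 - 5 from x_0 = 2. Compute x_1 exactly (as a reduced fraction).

7/4

g'(x) = 3x^2.
g(2) = 3, g'(2) = 12, so x_1 = 2 - 3/12 = 7/4.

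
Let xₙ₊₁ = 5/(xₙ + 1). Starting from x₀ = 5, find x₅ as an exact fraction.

480/301

x₁ = 5/(5 + 1) = 5/6.
x₂ = 5/(5/6 + 1) = 30/11.
x₃ = 5/(30/11 + 1) = 55/41.
x₄ = 5/(55/41 + 1) = 205/96.
x₅ = 5/(205/96 + 1) = 480/301.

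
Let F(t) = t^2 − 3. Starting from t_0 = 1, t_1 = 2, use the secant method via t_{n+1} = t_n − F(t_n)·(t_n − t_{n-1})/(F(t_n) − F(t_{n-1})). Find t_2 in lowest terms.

5/3

F(1) = −2, F(2) = 1. t_2 = 2 − 1·(2 − 1)/(1 − (−2)) = 5/3.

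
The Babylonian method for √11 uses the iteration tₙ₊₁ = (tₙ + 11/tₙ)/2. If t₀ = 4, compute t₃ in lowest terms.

4106353/1238112

t₁ = (4 + 11/4)/2 = 27/8.
t₂ = (27/8 + 11/(27/8))/2 = 1433/432.
t₃ = (1433/432 + 11/(1433/432))/2 = 4106353/1238112.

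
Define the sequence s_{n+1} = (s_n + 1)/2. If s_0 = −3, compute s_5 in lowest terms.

s_1 = ((−3) + 1)/2 = −1.
s_2 = ((−1) + 1)/2 = 0.
s_3 = (0 + 1)/2 = 1/2.
s_4 = ((1/2) + 1)/2 = 3/4.
s_5 = ((3/4) + 1)/2 = 7/8.

7/8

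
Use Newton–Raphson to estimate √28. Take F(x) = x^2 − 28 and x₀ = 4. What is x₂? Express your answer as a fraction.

233/44

F'(x) = 2x.
F(4) = −12, F'(4) = 8, so x₁ = 4 − (−12)/8 = 11/2.
F(11/2) = 9/4, F'(11/2) = 11, so x₂ = (11/2) − (9/4)/11 = 233/44.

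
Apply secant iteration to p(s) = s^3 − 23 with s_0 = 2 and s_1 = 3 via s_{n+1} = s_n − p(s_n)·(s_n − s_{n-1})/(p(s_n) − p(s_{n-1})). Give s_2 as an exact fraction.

53/19

p(2) = −15, p(3) = 4. s_2 = 3 − 4·(3 − 2)/(4 − (−15)) = 53/19.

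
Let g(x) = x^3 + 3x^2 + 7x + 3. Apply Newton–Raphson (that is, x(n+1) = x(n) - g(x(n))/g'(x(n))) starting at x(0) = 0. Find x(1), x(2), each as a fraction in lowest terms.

x(1) = -3/7, x(2) = -447/854

g'(x) = 3x^2 + 6x + 7.
g(0) = 3, g'(0) = 7, so x(1) = 0 - 3/7 = -3/7.
g(-3/7) = 162/343, g'(-3/7) = 244/49, so x(2) = (-3/7) - (162/343)/(244/49) = -447/854.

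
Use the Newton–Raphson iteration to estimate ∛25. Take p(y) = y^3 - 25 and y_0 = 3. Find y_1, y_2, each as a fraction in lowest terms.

y_1 = 79/27, y_2 = 1478153/505521

p'(y) = 3y^2.
p(3) = 2, p'(3) = 27, so y_1 = 3 - 2/27 = 79/27.
p(79/27) = 964/19683, p'(79/27) = 6241/243, so y_2 = (79/27) - (964/19683)/(6241/243) = 1478153/505521.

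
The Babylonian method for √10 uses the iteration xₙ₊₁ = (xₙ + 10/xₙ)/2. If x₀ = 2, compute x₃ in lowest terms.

15761/4984

x₁ = (2 + 10/2)/2 = 7/2.
x₂ = (7/2 + 10/(7/2))/2 = 89/28.
x₃ = (89/28 + 10/(89/28))/2 = 15761/4984.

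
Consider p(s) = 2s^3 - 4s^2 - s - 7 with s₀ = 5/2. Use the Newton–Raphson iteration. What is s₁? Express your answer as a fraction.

89/33

p'(s) = 6s^2 - 8s - 1.
p(5/2) = -13/4, p'(5/2) = 33/2, so s₁ = (5/2) - (-13/4)/(33/2) = 89/33.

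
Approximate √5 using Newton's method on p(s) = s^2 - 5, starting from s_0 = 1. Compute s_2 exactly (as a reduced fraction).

7/3

p'(s) = 2s.
p(1) = -4, p'(1) = 2, so s_1 = 1 - (-4)/2 = 3.
p(3) = 4, p'(3) = 6, so s_2 = 3 - 4/6 = 7/3.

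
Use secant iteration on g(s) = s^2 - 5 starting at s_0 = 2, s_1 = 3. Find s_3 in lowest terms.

g(2) = -1, g(3) = 4. s_2 = 3 - 4·(3 - 2)/(4 - (-1)) = 11/5.
g(3) = 4, g(11/5) = -4/25. s_3 = (11/5) - (-4/25)·((11/5) - 3)/((-4/25) - 4) = 29/13.

29/13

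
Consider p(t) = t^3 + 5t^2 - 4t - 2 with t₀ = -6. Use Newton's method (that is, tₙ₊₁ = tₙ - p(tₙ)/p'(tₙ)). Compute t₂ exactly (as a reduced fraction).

-361034/63943

p'(t) = 3t^2 + 10t - 4.
p(-6) = -14, p'(-6) = 44, so t₁ = (-6) - (-14)/44 = -125/22.
p(-125/22) = -13671/10648, p'(-125/22) = 17439/484, so t₂ = (-125/22) - (-13671/10648)/(17439/484) = -361034/63943.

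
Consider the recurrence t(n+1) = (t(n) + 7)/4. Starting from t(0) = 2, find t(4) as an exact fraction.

597/256

t(1) = (2 + 7)/4 = 9/4.
t(2) = ((9/4) + 7)/4 = 37/16.
t(3) = ((37/16) + 7)/4 = 149/64.
t(4) = ((149/64) + 7)/4 = 597/256.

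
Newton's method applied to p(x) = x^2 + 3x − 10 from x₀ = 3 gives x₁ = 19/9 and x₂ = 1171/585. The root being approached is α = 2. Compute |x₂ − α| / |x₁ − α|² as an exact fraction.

9/65

x₁ − α = 19/9 − 2 = 1/9, so |x₁ − α| = 1/9.
x₂ − α = 1171/585 − 2 = 1/585, so |x₂ − α| = 1/585.
|x₁ − α|² = 1/81.
Ratio = (1/585) / (1/81) = 9/65.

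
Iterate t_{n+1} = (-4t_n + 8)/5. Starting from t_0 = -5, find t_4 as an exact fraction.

-952/625

t_1 = (-4·(-5) + 8)/5 = 28/5.
t_2 = (-4·(28/5) + 8)/5 = -72/25.
t_3 = (-4·(-72/25) + 8)/5 = 488/125.
t_4 = (-4·(488/125) + 8)/5 = -952/625.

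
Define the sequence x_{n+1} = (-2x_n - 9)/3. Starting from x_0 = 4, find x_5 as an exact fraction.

-623/243

x_1 = (-2·4 - 9)/3 = -17/3.
x_2 = (-2·(-17/3) - 9)/3 = 7/9.
x_3 = (-2·(7/9) - 9)/3 = -95/27.
x_4 = (-2·(-95/27) - 9)/3 = -53/81.
x_5 = (-2·(-53/81) - 9)/3 = -623/243.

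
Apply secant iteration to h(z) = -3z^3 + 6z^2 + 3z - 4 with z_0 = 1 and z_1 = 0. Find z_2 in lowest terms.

h(1) = 2, h(0) = -4. z_2 = 0 - (-4)·(0 - 1)/((-4) - 2) = 2/3.

2/3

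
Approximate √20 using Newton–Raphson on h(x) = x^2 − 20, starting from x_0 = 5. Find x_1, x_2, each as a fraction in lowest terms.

x_1 = 9/2, x_2 = 161/36

h'(x) = 2x.
h(5) = 5, h'(5) = 10, so x_1 = 5 − 5/10 = 9/2.
h(9/2) = 1/4, h'(9/2) = 9, so x_2 = (9/2) − (1/4)/9 = 161/36.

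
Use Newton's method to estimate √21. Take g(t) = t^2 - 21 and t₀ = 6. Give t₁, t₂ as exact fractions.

g'(t) = 2t.
g(6) = 15, g'(6) = 12, so t₁ = 6 - 15/12 = 19/4.
g(19/4) = 25/16, g'(19/4) = 19/2, so t₂ = (19/4) - (25/16)/(19/2) = 697/152.

t₁ = 19/4, t₂ = 697/152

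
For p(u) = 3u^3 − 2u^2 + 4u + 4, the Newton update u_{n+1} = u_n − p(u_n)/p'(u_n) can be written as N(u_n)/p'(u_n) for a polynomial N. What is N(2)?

36

p'(u) = 9u^2 − 4u + 4.
N(u) = u·p'(u) − p(u) = u·(9u^2 − 4u + 4) − (3u^3 − 2u^2 + 4u + 4) = 6u^3 − 2u^2 − 4.
N(2) = 36.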